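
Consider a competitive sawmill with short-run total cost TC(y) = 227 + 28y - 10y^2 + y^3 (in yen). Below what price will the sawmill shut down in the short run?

The shutdown price is the minimum of AVC. VC = 28y - 10y^2 + y^3, so AVC = 28 - 10y + y^2.
At the minimum of AVC, MC = AVC. MC = 28 - 20y + 3y^2; setting MC = AVC gives 2y^2 - 10y = 0, so y = 5. min AVC = 3.
The firm shuts down for any P below ¥3.

¥3 per unit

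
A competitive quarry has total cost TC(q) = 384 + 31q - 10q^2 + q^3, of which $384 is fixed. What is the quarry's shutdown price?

$6 per unit

The shutdown price is the minimum of AVC. VC = 31q - 10q^2 + q^3, so AVC = 31 - 10q + q^2.
dAVC/dq = -10 + 2q = 0 gives q = 5. min AVC = 31 - 10·5 + 5^2 = 6.
The firm shuts down for any P below $6.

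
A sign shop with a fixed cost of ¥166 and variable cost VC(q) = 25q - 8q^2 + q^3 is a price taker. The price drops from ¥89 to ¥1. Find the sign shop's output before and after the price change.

Output falls from 8 to 0 (the firm shuts down)

MC = 25 - 16q + 3q^2; the shutdown threshold is min AVC = ¥9 (at q = 4).
With P = ¥89 above the shutdown price, P = MC gives q = 8.
At P = ¥1 < min AVC = ¥9, price no longer covers variable cost at any output, so the firm shuts down: q = 0.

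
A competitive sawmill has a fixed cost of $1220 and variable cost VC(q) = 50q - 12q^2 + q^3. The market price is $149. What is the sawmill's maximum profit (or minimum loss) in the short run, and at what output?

Profit = -$10 at q = 11

AVC = 50 - 12q + q^2 has its minimum $14 at q = 6; price $149 clears that bar, so the firm operates.
With MC = 50 - 24q + 3q^2, P = MC on the upward-sloping part at q* = 11.
TR = 149·11 = 1639. TC = 1220 + 429 = 1649. Profit = 1639 − 1649 = -$10.
By producing, the firm covers all variable cost plus $1210 of fixed cost; shutting down would lose the full $1220.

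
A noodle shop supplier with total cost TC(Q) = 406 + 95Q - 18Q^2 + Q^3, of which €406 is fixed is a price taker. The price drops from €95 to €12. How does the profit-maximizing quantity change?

MC = 95 - 36Q + 3Q^2; the shutdown threshold is min AVC = €14 (at Q = 9).
With P = €95 above the shutdown price, P = MC gives Q = 12.
At P = €12 < min AVC = €14, price no longer covers variable cost at any output, so the firm shuts down: Q = 0.

Output falls from 12 to 0 (the firm shuts down)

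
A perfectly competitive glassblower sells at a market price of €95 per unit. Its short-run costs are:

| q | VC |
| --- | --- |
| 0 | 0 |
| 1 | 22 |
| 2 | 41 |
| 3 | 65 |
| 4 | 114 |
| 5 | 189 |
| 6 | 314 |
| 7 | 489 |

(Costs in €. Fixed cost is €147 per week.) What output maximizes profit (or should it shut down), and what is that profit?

Profit at each row (π = 95q − TC): q=0: -147; q=1: -74; q=2: 2; q=3: 73; q=4: 119; q=5: 139; q=6: 109; q=7: 29.
Profit is maximized at q = 5. AVC there is 189/5 = €37.80 ≤ P, so producing beats shutting down (which would give -€147).

q = 5; profit = €139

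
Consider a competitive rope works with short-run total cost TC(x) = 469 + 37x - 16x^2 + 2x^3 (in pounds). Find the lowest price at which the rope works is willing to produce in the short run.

The shutdown price is the minimum of AVC. VC = 37x - 16x^2 + 2x^3, so AVC = 37 - 16x + 2x^2.
dAVC/dx = -16 + 4x = 0 gives x = 4. min AVC = 37 - 16·4 + 2·4^2 = 5.
The firm shuts down for any P below £5.

£5 per unit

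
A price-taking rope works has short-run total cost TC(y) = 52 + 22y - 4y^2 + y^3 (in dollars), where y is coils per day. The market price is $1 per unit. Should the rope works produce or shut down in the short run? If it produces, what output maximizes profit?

Variable cost is VC = 22y - 4y^2 + y^3, so AVC = VC/y = 22 - 4y + y^2 and MC = dTC/dy = 22 - 8y + 3y^2.
AVC is minimized where dAVC/dy = -4 + 2y = 0, at y = 2; min AVC = 22 - 4·2 + 2^2 = $18.
With P < min AVC ($1 < $18), every unit sold adds to the loss.
The firm minimizes its loss by shutting down and losing only its fixed cost of $52.

Shut down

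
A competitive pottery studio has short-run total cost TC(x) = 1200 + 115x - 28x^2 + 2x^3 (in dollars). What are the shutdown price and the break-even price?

Shutdown price = $17; break-even price = $155

AVC = 115 - 28x + 2x^2; minimized at x = 7, giving min AVC = $17. That is the shutdown price.
ATC = 1200/x + 115 - 28x + 2x^2. Setting dATC/dx = −1200/x^2 − 28 + 4x = 0 gives x = 10 (since 4·10^3 − 28·10^2 = 1200).
min ATC = 1200/10 + 115 − 28·10 + 2·10^2 = $155. That is the break-even price.
For $17 ≤ P < $155 the firm produces at a loss; below $17 it shuts down.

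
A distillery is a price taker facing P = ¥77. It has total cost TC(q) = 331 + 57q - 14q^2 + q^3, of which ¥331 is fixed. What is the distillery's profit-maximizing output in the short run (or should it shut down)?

Produce at q = 10

From TC, MC = TC'(q) = 57 - 28q + 3q^2 and AVC = VC/q = 57 - 14q + q^2.
The AVC parabola has its vertex at q = 14/2 = 7, where AVC = 57 - 14·7 + 7^2 = ¥8.
P = ¥77 exceeds min AVC = ¥8, so the firm stays open.
Solving P = MC: -20 - 28q + 3q^2 = 0 ⇒ q = -2/3 or 10. On the upward-sloping branch, q* = 10.
Check: AVC at q = 10 is ¥17 ≤ P, so revenue covers variable cost.
Profit = P·q − TC = 77·10 − 501 = ¥269.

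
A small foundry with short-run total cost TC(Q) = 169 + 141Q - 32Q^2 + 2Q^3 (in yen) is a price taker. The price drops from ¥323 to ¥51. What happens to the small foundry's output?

Output falls from 13 to 9

MC = 141 - 64Q + 6Q^2; the shutdown threshold is min AVC = ¥13 (at Q = 8).
With P = ¥323 above the shutdown price, P = MC gives Q = 13.
At P = ¥51 ≥ min AVC, set P = MC: Q = 9. The firm stays open but cuts output.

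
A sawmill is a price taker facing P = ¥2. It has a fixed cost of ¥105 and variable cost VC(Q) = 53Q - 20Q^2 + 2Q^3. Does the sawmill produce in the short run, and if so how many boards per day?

Variable cost is VC = 53Q - 20Q^2 + 2Q^3, so AVC = VC/Q = 53 - 20Q + 2Q^2 and MC = dTC/dQ = 53 - 40Q + 6Q^2.
AVC is minimized where dAVC/dQ = -20 + 4Q = 0, at Q = 5; min AVC = 53 - 20·5 + 2·5^2 = ¥3.
With P < min AVC (¥2 < ¥3), every unit sold adds to the loss.
Best response: produce nothing and absorb the ¥105 fixed cost.

Shut down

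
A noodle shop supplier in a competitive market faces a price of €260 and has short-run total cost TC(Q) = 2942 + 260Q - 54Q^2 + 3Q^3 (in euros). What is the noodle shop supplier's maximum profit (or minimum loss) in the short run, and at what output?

AVC = 260 - 54Q + 3Q^2 has its minimum €17 at Q = 9; price €260 clears that bar, so the firm operates.
MC = 260 - 108Q + 9Q^2. Setting P = MC and taking the root on the rising branch gives Q* = 12.
TR = 260·12 = 3120. TC = 2942 + 528 = 3470. Profit = 3120 − 3470 = -€350.
Shutting down would mean losing the fixed cost of €2942, so operating at a loss of €350 is better by €2592.

Profit = -€350 at Q = 12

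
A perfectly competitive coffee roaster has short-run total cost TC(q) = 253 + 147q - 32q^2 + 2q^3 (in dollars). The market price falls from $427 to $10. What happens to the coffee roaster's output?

AVC = 147 - 32q + 2q^2, minimized at q = 8 where min AVC = $19. MC = 147 - 64q + 6q^2.
At P = $427 ≥ min AVC, set P = MC on the rising branch: q = 14.
At P = $10 < min AVC = $19, price no longer covers variable cost at any output, so the firm shuts down: q = 0.

Output falls from 14 to 0 (the firm shuts down)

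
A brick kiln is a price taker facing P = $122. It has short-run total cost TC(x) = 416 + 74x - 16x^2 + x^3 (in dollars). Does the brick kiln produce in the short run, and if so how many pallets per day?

Strip out fixed cost: VC = 74x - 16x^2 + x^3. Then AVC = 74 - 16x + x^2 and MC = 74 - 32x + 3x^2.
The AVC parabola has its vertex at x = 16/2 = 8, where AVC = 74 - 16·8 + 8^2 = $10.
Because $122 ≥ $10, revenue can cover variable cost; the firm operates.
Solving P = MC: -48 - 32x + 3x^2 = 0 ⇒ x = -4/3 or 12. On the upward-sloping branch, x* = 12.
Check: AVC at x = 12 is $26 ≤ P, so revenue covers variable cost.
Profit = P·x − TC = 122·12 − 728 = $736.

Produce at x = 12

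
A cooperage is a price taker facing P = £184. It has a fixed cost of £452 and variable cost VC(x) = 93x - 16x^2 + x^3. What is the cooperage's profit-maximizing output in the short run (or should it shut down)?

Variable cost is VC = 93x - 16x^2 + x^3, so AVC = VC/x = 93 - 16x + x^2 and MC = dTC/dx = 93 - 32x + 3x^2.
AVC is minimized where dAVC/dx = -16 + 2x = 0, at x = 8; min AVC = 93 - 16·8 + 8^2 = £29.
Since P = £184 ≥ min AVC = £29, price covers variable cost and the firm should produce.
Solving P = MC: -91 - 32x + 3x^2 = 0 ⇒ x = -7/3 or 13. On the upward-sloping branch, x* = 13.
Check: AVC at x = 13 is £54 ≤ P, so revenue covers variable cost.
Profit = P·x − TC = 184·13 − 1154 = £1238.

Produce at x = 13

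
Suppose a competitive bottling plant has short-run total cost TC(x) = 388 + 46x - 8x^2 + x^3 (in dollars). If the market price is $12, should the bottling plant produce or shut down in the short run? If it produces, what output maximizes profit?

Shut down

Strip out fixed cost: VC = 46x - 8x^2 + x^3. Then AVC = 46 - 8x + x^2 and MC = 46 - 16x + 3x^2.
AVC hits its minimum where MC = AVC, at x = 4, giving min AVC = 46 - 8·4 + 4^2 = $30.
With P < min AVC ($12 < $30), every unit sold adds to the loss.
Shutting down limits the loss to fixed cost, $388.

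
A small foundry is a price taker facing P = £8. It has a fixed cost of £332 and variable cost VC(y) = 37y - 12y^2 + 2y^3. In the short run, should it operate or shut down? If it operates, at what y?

Strip out fixed cost: VC = 37y - 12y^2 + 2y^3. Then AVC = 37 - 12y + 2y^2 and MC = 37 - 24y + 6y^2.
AVC is minimized where dAVC/dy = -12 + 4y = 0, at y = 3; min AVC = 37 - 12·3 + 2·3^2 = £19.
Since P = £8 < min AVC = £19, price fails to cover variable cost at any output.
Shutting down limits the loss to fixed cost, £332.

Shut down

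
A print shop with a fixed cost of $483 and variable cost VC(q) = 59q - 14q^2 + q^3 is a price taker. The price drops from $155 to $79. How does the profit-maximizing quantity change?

MC = 59 - 28q + 3q^2; the shutdown threshold is min AVC = $10 (at q = 7).
With P = $155 above the shutdown price, P = MC gives q = 12.
At P = $79 ≥ min AVC, set P = MC: q = 10. The firm stays open but cuts output.

Output falls from 12 to 10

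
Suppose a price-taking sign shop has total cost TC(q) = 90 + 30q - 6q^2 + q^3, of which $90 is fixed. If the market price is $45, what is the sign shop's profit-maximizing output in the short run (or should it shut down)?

Strip out fixed cost: VC = 30q - 6q^2 + q^3. Then AVC = 30 - 6q + q^2 and MC = 30 - 12q + 3q^2.
AVC is minimized where dAVC/dq = -6 + 2q = 0, at q = 3; min AVC = 30 - 6·3 + 3^2 = $21.
P = $45 exceeds min AVC = $21, so the firm stays open.
Set P = MC: 45 = 30 - 12q + 3q^2 → -15 - 12q + 3q^2 = 0. The roots are q = -1 and q = 5; the profit-maximizing output is on the rising part of MC, so q* = 5.
Check: AVC at q = 5 is $25 ≤ P, so revenue covers variable cost.
Profit = P·q − TC = 45·5 − 215 = $10.

Produce at q = 5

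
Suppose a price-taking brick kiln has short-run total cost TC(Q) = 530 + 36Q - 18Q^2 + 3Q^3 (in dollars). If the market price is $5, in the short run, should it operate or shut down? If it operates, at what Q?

Shut down

Variable cost is VC = 36Q - 18Q^2 + 3Q^3, so AVC = VC/Q = 36 - 18Q + 3Q^2 and MC = dTC/dQ = 36 - 36Q + 9Q^2.
The AVC parabola has its vertex at Q = 18/6 = 3, where AVC = 36 - 18·3 + 3·3^2 = $9.
P = $5 lies below min AVC = $9; no output level covers variable cost.
The firm minimizes its loss by shutting down and losing only its fixed cost of $530.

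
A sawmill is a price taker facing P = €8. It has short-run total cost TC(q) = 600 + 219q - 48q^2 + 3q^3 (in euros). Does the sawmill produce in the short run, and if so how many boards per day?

Shut down

Strip out fixed cost: VC = 219q - 48q^2 + 3q^3. Then AVC = 219 - 48q + 3q^2 and MC = 219 - 96q + 9q^2.
AVC is minimized where dAVC/dq = -48 + 6q = 0, at q = 8; min AVC = 219 - 48·8 + 3·8^2 = €27.
With P < min AVC (€8 < €27), every unit sold adds to the loss.
The firm minimizes its loss by shutting down and losing only its fixed cost of €600.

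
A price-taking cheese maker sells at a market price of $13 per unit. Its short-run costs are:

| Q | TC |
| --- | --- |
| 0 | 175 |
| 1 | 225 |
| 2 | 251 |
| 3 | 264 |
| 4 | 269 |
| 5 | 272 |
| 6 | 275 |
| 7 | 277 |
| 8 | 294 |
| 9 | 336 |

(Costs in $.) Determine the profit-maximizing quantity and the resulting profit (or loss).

Compute π = P·Q − TC at each output: Q=0: -175; Q=1: -212; Q=2: -225; Q=3: -225; Q=4: -217; Q=5: -207; Q=6: -197; Q=7: -186; Q=8: -190; Q=9: -219.
Profit is highest at Q = 0. Equivalently, the lowest AVC in the table is 102/7 ≈ $14.57 at Q = 7, and P = $13 falls below it — price never covers variable cost, so the firm shuts down and loses only its fixed cost.

Q = 0 (shut down); profit = -$175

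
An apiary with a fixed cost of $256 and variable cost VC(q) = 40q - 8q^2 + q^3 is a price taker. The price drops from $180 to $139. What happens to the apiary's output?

Output falls from 10 to 9

AVC = 40 - 8q + q^2, minimized at q = 4 where min AVC = $24. MC = 40 - 16q + 3q^2.
With P = $180 above the shutdown price, P = MC gives q = 10.
At P = $139 ≥ min AVC, set P = MC: q = 9. The firm stays open but cuts output.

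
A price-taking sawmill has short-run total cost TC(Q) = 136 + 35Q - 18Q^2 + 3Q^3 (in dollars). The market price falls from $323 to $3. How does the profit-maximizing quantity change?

Output falls from 8 to 0 (the firm shuts down)

AVC = 35 - 18Q + 3Q^2, minimized at Q = 3 where min AVC = $8. MC = 35 - 36Q + 9Q^2.
At P = $323 ≥ min AVC, set P = MC on the rising branch: Q = 8.
At P = $3 < min AVC = $8, price no longer covers variable cost at any output, so the firm shuts down: Q = 0.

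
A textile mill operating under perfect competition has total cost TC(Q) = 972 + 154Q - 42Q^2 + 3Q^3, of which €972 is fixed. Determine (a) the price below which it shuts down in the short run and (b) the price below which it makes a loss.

Shutdown price = €7; break-even price = €127

Shutdown price = min AVC. AVC = 154 - 42Q + 3Q^2, with vertex at Q = 7 and minimum €7.
ATC = 972/Q + 154 - 42Q + 3Q^2. Setting dATC/dQ = −972/Q^2 − 42 + 6Q = 0 gives Q = 9 (since 6·9^3 − 42·9^2 = 972).
min ATC = 972/9 + 154 − 42·9 + 3·9^2 = €127. That is the break-even price.
For €7 ≤ P < €127 the firm produces at a loss; below €7 it shuts down.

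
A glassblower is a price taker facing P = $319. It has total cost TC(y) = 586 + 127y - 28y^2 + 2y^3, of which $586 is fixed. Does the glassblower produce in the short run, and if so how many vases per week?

Produce at y = 12

Variable cost is VC = 127y - 28y^2 + 2y^3, so AVC = VC/y = 127 - 28y + 2y^2 and MC = dTC/dy = 127 - 56y + 6y^2.
AVC is minimized where dAVC/dy = -28 + 4y = 0, at y = 7; min AVC = 127 - 28·7 + 2·7^2 = $29.
P = $319 exceeds min AVC = $29, so the firm stays open.
P = MC gives -192 - 56y + 6y^2 = 0, with roots -8/3 and 12. Take the larger (rising MC): y* = 12.
Check: AVC at y = 12 is $79 ≤ P, so revenue covers variable cost.
Profit = P·y − TC = 319·12 − 1534 = $2294.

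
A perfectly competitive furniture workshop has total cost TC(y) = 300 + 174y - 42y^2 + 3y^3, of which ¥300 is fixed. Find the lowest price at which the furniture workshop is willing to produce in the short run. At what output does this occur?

The shutdown price is the minimum of AVC. VC = 174y - 42y^2 + 3y^3, so AVC = 174 - 42y + 3y^2.
dAVC/dy = -42 + 6y = 0 gives y = 7. min AVC = 174 - 42·7 + 3·7^2 = 27.
For P < ¥27 the firm produces nothing.

¥27 per unit, at y = 7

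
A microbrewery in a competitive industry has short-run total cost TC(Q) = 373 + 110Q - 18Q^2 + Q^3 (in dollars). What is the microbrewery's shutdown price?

$29 per unit

The firm shuts down when price falls below the minimum of average variable cost. AVC = VC/Q = 110 - 18Q + Q^2.
At the minimum of AVC, MC = AVC. MC = 110 - 36Q + 3Q^2; setting MC = AVC gives 2Q^2 - 18Q = 0, so Q = 9. min AVC = 29.
The firm shuts down for any P below $29.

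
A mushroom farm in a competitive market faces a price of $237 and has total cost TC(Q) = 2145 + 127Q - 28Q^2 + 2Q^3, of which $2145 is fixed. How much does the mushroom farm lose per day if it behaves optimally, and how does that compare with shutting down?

AVC = 127 - 28Q + 2Q^2; min AVC = $29 at Q = 7. Since P = $237 ≥ min AVC, the firm produces.
With MC = 127 - 56Q + 6Q^2, P = MC on the upward-sloping part at Q* = 11.
TR = 237·11 = 2607. TC = 2145 + 671 = 2816. Profit = 2607 − 2816 = -$209.
Shutting down would mean losing the fixed cost of $2145, so operating at a loss of $209 is better by $1936.

Profit = -$209 at Q = 11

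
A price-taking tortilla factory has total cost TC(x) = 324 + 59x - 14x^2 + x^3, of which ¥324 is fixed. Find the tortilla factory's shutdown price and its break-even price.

AVC = 59 - 14x + x^2; minimized at x = 7, giving min AVC = ¥10. That is the shutdown price.
ATC = 324/x + 59 - 14x + x^2. Setting dATC/dx = −324/x^2 − 14 + 2x = 0 gives x = 9 (since 2·9^3 − 14·9^2 = 324).
min ATC = 324/9 + 59 − 14·9 + 9^2 = ¥50. That is the break-even price.
For ¥10 ≤ P < ¥50 the firm produces at a loss; below ¥10 it shuts down.

Shutdown price = ¥10; break-even price = ¥50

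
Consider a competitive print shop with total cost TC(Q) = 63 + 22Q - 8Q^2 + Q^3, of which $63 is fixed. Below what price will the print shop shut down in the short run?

The firm shuts down when price falls below the minimum of average variable cost. AVC = VC/Q = 22 - 8Q + Q^2.
dAVC/dQ = -8 + 2Q = 0 gives Q = 4. min AVC = 22 - 8·4 + 4^2 = 6.
The firm shuts down for any P below $6.

$6 per unit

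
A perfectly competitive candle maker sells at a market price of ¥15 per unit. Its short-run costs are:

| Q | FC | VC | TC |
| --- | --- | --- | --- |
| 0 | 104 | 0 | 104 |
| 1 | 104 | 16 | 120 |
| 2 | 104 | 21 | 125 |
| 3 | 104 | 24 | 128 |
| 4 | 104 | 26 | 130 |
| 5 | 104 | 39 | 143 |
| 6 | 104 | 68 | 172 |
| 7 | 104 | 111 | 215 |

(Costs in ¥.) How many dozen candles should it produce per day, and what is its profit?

Tabulate TR − TC: Q=0: -104; Q=1: -105; Q=2: -95; Q=3: -83; Q=4: -70; Q=5: -68; Q=6: -82; Q=7: -110.
Profit is maximized at Q = 5. AVC there is 39/5 = ¥7.80 ≤ P, so producing beats shutting down (which would give -¥104).

Q = 5; profit = -¥68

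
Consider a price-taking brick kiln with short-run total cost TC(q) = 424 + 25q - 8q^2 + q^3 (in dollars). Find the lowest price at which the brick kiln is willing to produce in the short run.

$9 per unit

The shutdown price is the minimum of AVC. VC = 25q - 8q^2 + q^3, so AVC = 25 - 8q + q^2.
dAVC/dq = -8 + 2q = 0 gives q = 4. min AVC = 25 - 8·4 + 4^2 = 9.
For P < $9 the firm produces nothing.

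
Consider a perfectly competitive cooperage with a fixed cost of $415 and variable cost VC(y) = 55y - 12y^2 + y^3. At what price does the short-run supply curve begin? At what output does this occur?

The shutdown price is the minimum of AVC. VC = 55y - 12y^2 + y^3, so AVC = 55 - 12y + y^2.
dAVC/dy = -12 + 2y = 0 gives y = 6. min AVC = 55 - 12·6 + 6^2 = 19.
So the shutdown price is $19.

$19 per unit, at y = 6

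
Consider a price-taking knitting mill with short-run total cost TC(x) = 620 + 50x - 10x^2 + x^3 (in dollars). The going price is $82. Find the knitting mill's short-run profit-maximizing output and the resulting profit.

AVC = 50 - 10x + x^2; min AVC = $25 at x = 5. Since P = $82 ≥ min AVC, the firm produces.
With MC = 50 - 20x + 3x^2, P = MC on the upward-sloping part at x* = 8.
TR = 82·8 = 656. TC = 620 + 272 = 892. Profit = 656 − 892 = -$236.
By producing, the firm covers all variable cost plus $384 of fixed cost; shutting down would lose the full $620.

Profit = -$236 at x = 8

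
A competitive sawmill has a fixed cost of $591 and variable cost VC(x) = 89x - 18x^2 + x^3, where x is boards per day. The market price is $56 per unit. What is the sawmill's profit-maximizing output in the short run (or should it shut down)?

Variable cost is VC = 89x - 18x^2 + x^3, so AVC = VC/x = 89 - 18x + x^2 and MC = dTC/dx = 89 - 36x + 3x^2.
The AVC parabola has its vertex at x = 18/2 = 9, where AVC = 89 - 18·9 + 9^2 = $8.
Because $56 ≥ $8, revenue can cover variable cost; the firm operates.
P = MC gives 33 - 36x + 3x^2 = 0, with roots 1 and 11. Take the larger (rising MC): x* = 11.
Check: AVC at x = 11 is $12 ≤ P, so revenue covers variable cost.
Profit = P·x − TC = 56·11 − 723 = -$107, a loss, but smaller than the $591 fixed cost the firm would lose by shutting down.

Produce at x = 11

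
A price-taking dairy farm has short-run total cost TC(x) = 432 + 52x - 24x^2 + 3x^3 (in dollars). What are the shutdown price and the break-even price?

Shutdown price = $4; break-even price = $88

AVC = 52 - 24x + 3x^2; minimized at x = 4, giving min AVC = $4. That is the shutdown price.
ATC = 432/x + 52 - 24x + 3x^2. Setting dATC/dx = −432/x^2 − 24 + 6x = 0 gives x = 6 (since 6·6^3 − 24·6^2 = 432).
min ATC = 432/6 + 52 − 24·6 + 3·6^2 = $88. That is the break-even price.
For $4 ≤ P < $88 the firm produces at a loss; below $4 it shuts down.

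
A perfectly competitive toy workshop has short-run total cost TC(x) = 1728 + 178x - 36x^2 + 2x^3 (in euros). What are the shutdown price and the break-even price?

Shutdown price = €16; break-even price = €178

Shutdown price = min AVC. AVC = 178 - 36x + 2x^2, with vertex at x = 9 and minimum €16.
ATC = 1728/x + 178 - 36x + 2x^2. Setting dATC/dx = −1728/x^2 − 36 + 4x = 0 gives x = 12 (since 4·12^3 − 36·12^2 = 1728).
min ATC = 1728/12 + 178 − 36·12 + 2·12^2 = €178. That is the break-even price.
Between these two prices the firm operates at a loss; above €178 it earns a profit.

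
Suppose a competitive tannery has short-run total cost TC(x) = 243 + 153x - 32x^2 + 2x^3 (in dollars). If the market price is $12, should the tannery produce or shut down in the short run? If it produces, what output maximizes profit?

Strip out fixed cost: VC = 153x - 32x^2 + 2x^3. Then AVC = 153 - 32x + 2x^2 and MC = 153 - 64x + 6x^2.
AVC hits its minimum where MC = AVC, at x = 8, giving min AVC = 153 - 32·8 + 2·8^2 = $25.
Since P = $12 < min AVC = $25, price fails to cover variable cost at any output.
Shutting down limits the loss to fixed cost, $243.

Shut down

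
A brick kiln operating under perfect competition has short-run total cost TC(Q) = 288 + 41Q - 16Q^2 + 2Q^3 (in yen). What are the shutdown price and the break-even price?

Shutdown price = ¥9; break-even price = ¥65

AVC = 41 - 16Q + 2Q^2; minimized at Q = 4, giving min AVC = ¥9. That is the shutdown price.
ATC = 288/Q + 41 - 16Q + 2Q^2. Setting dATC/dQ = −288/Q^2 − 16 + 4Q = 0 gives Q = 6 (since 4·6^3 − 16·6^2 = 288).
min ATC = 288/6 + 41 − 16·6 + 2·6^2 = ¥65. That is the break-even price.
Between these two prices the firm operates at a loss; above ¥65 it earns a profit.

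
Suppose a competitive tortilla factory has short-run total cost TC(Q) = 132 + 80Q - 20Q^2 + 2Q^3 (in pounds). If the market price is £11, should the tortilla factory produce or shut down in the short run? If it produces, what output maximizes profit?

Shut down

Variable cost is VC = 80Q - 20Q^2 + 2Q^3, so AVC = VC/Q = 80 - 20Q + 2Q^2 and MC = dTC/dQ = 80 - 40Q + 6Q^2.
The AVC parabola has its vertex at Q = 20/4 = 5, where AVC = 80 - 20·5 + 2·5^2 = £30.
With P < min AVC (£11 < £30), every unit sold adds to the loss.
Shutting down limits the loss to fixed cost, £132.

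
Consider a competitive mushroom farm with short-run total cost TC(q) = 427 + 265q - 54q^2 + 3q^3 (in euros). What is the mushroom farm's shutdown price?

The firm shuts down when price falls below the minimum of average variable cost. AVC = VC/q = 265 - 54q + 3q^2.
dAVC/dq = -54 + 6q = 0 gives q = 9. min AVC = 265 - 54·9 + 3·9^2 = 22.
So the shutdown price is €22.

€22 per unit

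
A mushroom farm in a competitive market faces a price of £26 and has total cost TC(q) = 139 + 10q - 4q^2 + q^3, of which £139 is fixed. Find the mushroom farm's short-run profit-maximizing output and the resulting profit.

AVC = 10 - 4q + q^2; min AVC = £6 at q = 2. Since P = £26 ≥ min AVC, the firm produces.
With MC = 10 - 8q + 3q^2, P = MC on the upward-sloping part at q* = 4.
TR = 26·4 = 104. TC = 139 + 40 = 179. Profit = 104 − 179 = -£75.
By producing, the firm covers all variable cost plus £64 of fixed cost; shutting down would lose the full £139.

Profit = -£75 at q = 4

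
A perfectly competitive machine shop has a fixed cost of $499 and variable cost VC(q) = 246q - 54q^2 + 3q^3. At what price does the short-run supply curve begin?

$3 per unit

The shutdown price is the minimum of AVC. VC = 246q - 54q^2 + 3q^3, so AVC = 246 - 54q + 3q^2.
dAVC/dq = -54 + 6q = 0 gives q = 9. min AVC = 246 - 54·9 + 3·9^2 = 3.
So the shutdown price is $3.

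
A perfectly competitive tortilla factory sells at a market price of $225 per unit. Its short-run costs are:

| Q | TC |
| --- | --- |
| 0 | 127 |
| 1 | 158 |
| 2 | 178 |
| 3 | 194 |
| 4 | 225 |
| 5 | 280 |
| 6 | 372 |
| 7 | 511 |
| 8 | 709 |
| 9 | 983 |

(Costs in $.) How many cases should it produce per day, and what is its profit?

Q = 8; profit = $1091

Profit at each row (π = 225Q − TC): Q=0: -127; Q=1: 67; Q=2: 272; Q=3: 481; Q=4: 675; Q=5: 845; Q=6: 978; Q=7: 1064; Q=8: 1091; Q=9: 1042.
Profit is maximized at Q = 8. AVC there is 582/8 = $72.75 ≤ P, so producing beats shutting down (which would give -$127).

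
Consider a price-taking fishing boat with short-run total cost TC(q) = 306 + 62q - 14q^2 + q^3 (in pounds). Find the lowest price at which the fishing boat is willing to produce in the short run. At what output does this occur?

The shutdown price is the minimum of AVC. VC = 62q - 14q^2 + q^3, so AVC = 62 - 14q + q^2.
At the minimum of AVC, MC = AVC. MC = 62 - 28q + 3q^2; setting MC = AVC gives 2q^2 - 14q = 0, so q = 7. min AVC = 13.
The firm shuts down for any P below £13.

£13 per unit, at q = 7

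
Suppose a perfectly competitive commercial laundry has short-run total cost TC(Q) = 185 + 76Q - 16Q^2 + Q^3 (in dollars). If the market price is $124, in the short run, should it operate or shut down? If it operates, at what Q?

Produce at Q = 12

Strip out fixed cost: VC = 76Q - 16Q^2 + Q^3. Then AVC = 76 - 16Q + Q^2 and MC = 76 - 32Q + 3Q^2.
AVC hits its minimum where MC = AVC, at Q = 8, giving min AVC = 76 - 16·8 + 8^2 = $12.
P = $124 exceeds min AVC = $12, so the firm stays open.
Solving P = MC: -48 - 32Q + 3Q^2 = 0 ⇒ Q = -4/3 or 12. On the upward-sloping branch, Q* = 12.
Check: AVC at Q = 12 is $28 ≤ P, so revenue covers variable cost.
Profit = P·Q − TC = 124·12 − 521 = $967.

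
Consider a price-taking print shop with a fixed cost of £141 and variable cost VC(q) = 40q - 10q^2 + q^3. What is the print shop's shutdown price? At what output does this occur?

The shutdown price is the minimum of AVC. VC = 40q - 10q^2 + q^3, so AVC = 40 - 10q + q^2.
At the minimum of AVC, MC = AVC. MC = 40 - 20q + 3q^2; setting MC = AVC gives 2q^2 - 10q = 0, so q = 5. min AVC = 15.
So the shutdown price is £15.

£15 per unit, at q = 5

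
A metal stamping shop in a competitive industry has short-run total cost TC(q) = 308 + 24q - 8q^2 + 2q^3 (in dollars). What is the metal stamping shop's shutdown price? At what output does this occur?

The firm shuts down when price falls below the minimum of average variable cost. AVC = VC/q = 24 - 8q + 2q^2.
dAVC/dq = -8 + 4q = 0 gives q = 2. min AVC = 24 - 8·2 + 2·2^2 = 16.
The firm shuts down for any P below $16.

$16 per unit, at q = 2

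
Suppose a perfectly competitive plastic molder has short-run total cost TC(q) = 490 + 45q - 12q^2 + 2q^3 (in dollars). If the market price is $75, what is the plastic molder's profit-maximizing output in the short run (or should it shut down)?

Produce at q = 5

Strip out fixed cost: VC = 45q - 12q^2 + 2q^3. Then AVC = 45 - 12q + 2q^2 and MC = 45 - 24q + 6q^2.
AVC hits its minimum where MC = AVC, at q = 3, giving min AVC = 45 - 12·3 + 2·3^2 = $27.
Because $75 ≥ $27, revenue can cover variable cost; the firm operates.
P = MC gives -30 - 24q + 6q^2 = 0, with roots -1 and 5. Take the larger (rising MC): q* = 5.
Check: AVC at q = 5 is $35 ≤ P, so revenue covers variable cost.
Profit = P·q − TC = 75·5 − 665 = -$290, a loss, but smaller than the $490 fixed cost the firm would lose by shutting down.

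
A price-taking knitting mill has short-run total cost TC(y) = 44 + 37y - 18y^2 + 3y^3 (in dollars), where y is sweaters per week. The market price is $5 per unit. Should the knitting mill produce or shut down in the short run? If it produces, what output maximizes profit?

Variable cost is VC = 37y - 18y^2 + 3y^3, so AVC = VC/y = 37 - 18y + 3y^2 and MC = dTC/dy = 37 - 36y + 9y^2.
AVC hits its minimum where MC = AVC, at y = 3, giving min AVC = 37 - 18·3 + 3·3^2 = $10.
With P < min AVC ($5 < $10), every unit sold adds to the loss.
The firm minimizes its loss by shutting down and losing only its fixed cost of $44.

Shut down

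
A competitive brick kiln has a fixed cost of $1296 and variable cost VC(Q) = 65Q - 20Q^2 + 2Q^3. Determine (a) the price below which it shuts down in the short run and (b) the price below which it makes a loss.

AVC = 65 - 20Q + 2Q^2; minimized at Q = 5, giving min AVC = $15. That is the shutdown price.
ATC = 1296/Q + 65 - 20Q + 2Q^2. Setting dATC/dQ = −1296/Q^2 − 20 + 4Q = 0 gives Q = 9 (since 4·9^3 − 20·9^2 = 1296).
min ATC = 1296/9 + 65 − 20·9 + 2·9^2 = $191. That is the break-even price.
Between these two prices the firm operates at a loss; above $191 it earns a profit.

Shutdown price = $15; break-even price = $191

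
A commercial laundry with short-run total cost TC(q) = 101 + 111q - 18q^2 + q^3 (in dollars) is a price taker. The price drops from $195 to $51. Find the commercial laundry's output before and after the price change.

Output falls from 14 to 10

AVC = 111 - 18q + q^2, minimized at q = 9 where min AVC = $30. MC = 111 - 36q + 3q^2.
At P = $195 ≥ min AVC, set P = MC on the rising branch: q = 14.
At P = $51 ≥ min AVC, set P = MC: q = 10. The firm stays open but cuts output.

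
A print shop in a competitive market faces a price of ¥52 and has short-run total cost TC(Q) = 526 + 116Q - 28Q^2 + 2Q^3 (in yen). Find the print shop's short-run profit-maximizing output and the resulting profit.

Profit = -¥270 at Q = 8

AVC = 116 - 28Q + 2Q^2; min AVC = ¥18 at Q = 7. Since P = ¥52 ≥ min AVC, the firm produces.
MC = 116 - 56Q + 6Q^2. Setting P = MC and taking the root on the rising branch gives Q* = 8.
TR = 52·8 = 416. TC = 526 + 160 = 686. Profit = 416 − 686 = -¥270.
By producing, the firm covers all variable cost plus ¥256 of fixed cost; shutting down would lose the full ¥526.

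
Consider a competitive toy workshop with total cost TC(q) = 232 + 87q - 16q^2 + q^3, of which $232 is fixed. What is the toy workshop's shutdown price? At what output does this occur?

The shutdown price is the minimum of AVC. VC = 87q - 16q^2 + q^3, so AVC = 87 - 16q + q^2.
dAVC/dq = -16 + 2q = 0 gives q = 8. min AVC = 87 - 16·8 + 8^2 = 23.
The firm shuts down for any P below $23.

$23 per unit, at q = 8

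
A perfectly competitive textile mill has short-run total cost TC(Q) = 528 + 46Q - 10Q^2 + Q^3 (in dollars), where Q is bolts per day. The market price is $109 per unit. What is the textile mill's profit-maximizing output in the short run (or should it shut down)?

Variable cost is VC = 46Q - 10Q^2 + Q^3, so AVC = VC/Q = 46 - 10Q + Q^2 and MC = dTC/dQ = 46 - 20Q + 3Q^2.
The AVC parabola has its vertex at Q = 10/2 = 5, where AVC = 46 - 10·5 + 5^2 = $21.
Since P = $109 ≥ min AVC = $21, price covers variable cost and the firm should produce.
Solving P = MC: -63 - 20Q + 3Q^2 = 0 ⇒ Q = -7/3 or 9. On the upward-sloping branch, Q* = 9.
Check: AVC at Q = 9 is $37 ≤ P, so revenue covers variable cost.
Profit = P·Q − TC = 109·9 − 861 = $120.

Produce at Q = 9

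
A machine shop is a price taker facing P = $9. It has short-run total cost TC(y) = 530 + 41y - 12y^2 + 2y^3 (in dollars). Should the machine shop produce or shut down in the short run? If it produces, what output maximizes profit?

Strip out fixed cost: VC = 41y - 12y^2 + 2y^3. Then AVC = 41 - 12y + 2y^2 and MC = 41 - 24y + 6y^2.
AVC hits its minimum where MC = AVC, at y = 3, giving min AVC = 41 - 12·3 + 2·3^2 = $23.
With P < min AVC ($9 < $23), every unit sold adds to the loss.
The firm minimizes its loss by shutting down and losing only its fixed cost of $530.

Shut down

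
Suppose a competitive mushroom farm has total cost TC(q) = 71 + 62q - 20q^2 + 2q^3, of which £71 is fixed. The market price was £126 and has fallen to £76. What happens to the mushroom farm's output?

Output falls from 8 to 7

MC = 62 - 40q + 6q^2; the shutdown threshold is min AVC = £12 (at q = 5).
With P = £126 above the shutdown price, P = MC gives q = 8.
At P = £76 ≥ min AVC, set P = MC: q = 7. The firm stays open but cuts output.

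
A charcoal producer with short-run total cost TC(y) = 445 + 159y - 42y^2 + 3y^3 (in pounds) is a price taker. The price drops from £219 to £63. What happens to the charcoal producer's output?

Output falls from 10 to 8

AVC = 159 - 42y + 3y^2, minimized at y = 7 where min AVC = £12. MC = 159 - 84y + 9y^2.
With P = £219 above the shutdown price, P = MC gives y = 10.
At P = £63 ≥ min AVC, set P = MC: y = 8. The firm stays open but cuts output.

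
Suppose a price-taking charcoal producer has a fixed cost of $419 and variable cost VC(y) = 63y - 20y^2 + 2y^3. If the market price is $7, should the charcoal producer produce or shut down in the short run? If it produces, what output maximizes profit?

Shut down

Strip out fixed cost: VC = 63y - 20y^2 + 2y^3. Then AVC = 63 - 20y + 2y^2 and MC = 63 - 40y + 6y^2.
AVC is minimized where dAVC/dy = -20 + 4y = 0, at y = 5; min AVC = 63 - 20·5 + 2·5^2 = $13.
Since P = $7 < min AVC = $13, price fails to cover variable cost at any output.
Best response: produce nothing and absorb the $419 fixed cost.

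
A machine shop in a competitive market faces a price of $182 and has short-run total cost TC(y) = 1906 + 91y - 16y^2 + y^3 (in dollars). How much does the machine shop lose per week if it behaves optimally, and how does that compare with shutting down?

AVC = 91 - 16y + y^2; min AVC = $27 at y = 8. Since P = $182 ≥ min AVC, the firm produces.
With MC = 91 - 32y + 3y^2, P = MC on the upward-sloping part at y* = 13.
TR = 182·13 = 2366. TC = 1906 + 676 = 2582. Profit = 2366 − 2582 = -$216.
Shutting down would mean losing the fixed cost of $1906, so operating at a loss of $216 is better by $1690.

Profit = -$216 at y = 13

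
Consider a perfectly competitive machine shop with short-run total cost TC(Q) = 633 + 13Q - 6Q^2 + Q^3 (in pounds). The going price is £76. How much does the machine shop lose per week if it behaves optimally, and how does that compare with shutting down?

Profit = -£241 at Q = 7

AVC = 13 - 6Q + Q^2; min AVC = £4 at Q = 3. Since P = £76 ≥ min AVC, the firm produces.
MC = 13 - 12Q + 3Q^2. Setting P = MC and taking the root on the rising branch gives Q* = 7.
TR = 76·7 = 532. TC = 633 + 140 = 773. Profit = 532 − 773 = -£241.
That loss of £241 beats the £633 the firm would lose by shutting down; producing recovers £392 of fixed cost.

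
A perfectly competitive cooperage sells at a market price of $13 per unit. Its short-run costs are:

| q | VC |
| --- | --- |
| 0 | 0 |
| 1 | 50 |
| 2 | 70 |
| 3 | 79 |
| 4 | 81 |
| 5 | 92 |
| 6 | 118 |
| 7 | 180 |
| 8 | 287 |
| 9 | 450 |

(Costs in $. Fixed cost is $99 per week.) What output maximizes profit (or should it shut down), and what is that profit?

Compute π = P·q − TC at each output: q=0: -99; q=1: -136; q=2: -143; q=3: -139; q=4: -128; q=5: -126; q=6: -139; q=7: -188; q=8: -282; q=9: -432.
Profit is highest at q = 0. Equivalently, the lowest AVC in the table is 92/5 ≈ $18.40 at q = 5, and P = $13 falls below it — price never covers variable cost, so the firm shuts down and loses only its fixed cost.

q = 0 (shut down); profit = -$99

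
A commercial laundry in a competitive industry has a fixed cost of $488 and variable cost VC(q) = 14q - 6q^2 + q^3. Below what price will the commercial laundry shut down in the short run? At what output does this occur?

Short-run supply begins at min AVC. From VC = 14q - 6q^2 + q^3, AVC = 14 - 6q + q^2.
dAVC/dq = -6 + 2q = 0 gives q = 3. min AVC = 14 - 6·3 + 3^2 = 5.
The firm shuts down for any P below $5.

$5 per unit, at q = 3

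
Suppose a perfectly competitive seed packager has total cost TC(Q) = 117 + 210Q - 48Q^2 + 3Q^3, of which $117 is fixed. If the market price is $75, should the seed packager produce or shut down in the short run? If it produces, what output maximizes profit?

Strip out fixed cost: VC = 210Q - 48Q^2 + 3Q^3. Then AVC = 210 - 48Q + 3Q^2 and MC = 210 - 96Q + 9Q^2.
AVC hits its minimum where MC = AVC, at Q = 8, giving min AVC = 210 - 48·8 + 3·8^2 = $18.
P = $75 exceeds min AVC = $18, so the firm stays open.
P = MC gives 135 - 96Q + 9Q^2 = 0, with roots 5/3 and 9. Take the larger (rising MC): Q* = 9.
Check: AVC at Q = 9 is $21 ≤ P, so revenue covers variable cost.
Profit = P·Q − TC = 75·9 − 306 = $369.

Produce at Q = 9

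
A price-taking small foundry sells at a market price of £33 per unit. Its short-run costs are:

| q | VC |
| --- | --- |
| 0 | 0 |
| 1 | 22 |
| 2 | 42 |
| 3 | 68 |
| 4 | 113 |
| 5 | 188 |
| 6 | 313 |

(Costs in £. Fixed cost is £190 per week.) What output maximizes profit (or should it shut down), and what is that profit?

q = 3; profit = -£159

Compute π = P·q − TC at each output: q=0: -190; q=1: -179; q=2: -166; q=3: -159; q=4: -171; q=5: -213; q=6: -305.
Profit is maximized at q = 3. AVC there is 68/3 = £22.67 ≤ P, so producing beats shutting down (which would give -£190).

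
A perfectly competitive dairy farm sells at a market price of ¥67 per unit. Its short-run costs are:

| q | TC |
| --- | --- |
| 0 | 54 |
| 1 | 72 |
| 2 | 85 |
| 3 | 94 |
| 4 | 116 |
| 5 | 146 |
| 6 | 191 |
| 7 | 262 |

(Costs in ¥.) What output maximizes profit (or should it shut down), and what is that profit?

Profit at each row (π = 67q − TC): q=0: -54; q=1: -5; q=2: 49; q=3: 107; q=4: 152; q=5: 189; q=6: 211; q=7: 207.
Profit is maximized at q = 6. AVC there is 137/6 = ¥22.83 ≤ P, so producing beats shutting down (which would give -¥54).

q = 6; profit = ¥211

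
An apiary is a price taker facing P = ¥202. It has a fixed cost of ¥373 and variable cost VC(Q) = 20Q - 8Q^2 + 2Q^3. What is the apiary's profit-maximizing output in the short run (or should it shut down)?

Produce at Q = 7

From TC, MC = TC'(Q) = 20 - 16Q + 6Q^2 and AVC = VC/Q = 20 - 8Q + 2Q^2.
AVC hits its minimum where MC = AVC, at Q = 2, giving min AVC = 20 - 8·2 + 2·2^2 = ¥12.
Since P = ¥202 ≥ min AVC = ¥12, price covers variable cost and the firm should produce.
P = MC gives -182 - 16Q + 6Q^2 = 0, with roots -13/3 and 7. Take the larger (rising MC): Q* = 7.
Check: AVC at Q = 7 is ¥62 ≤ P, so revenue covers variable cost.
Profit = P·Q − TC = 202·7 − 807 = ¥607.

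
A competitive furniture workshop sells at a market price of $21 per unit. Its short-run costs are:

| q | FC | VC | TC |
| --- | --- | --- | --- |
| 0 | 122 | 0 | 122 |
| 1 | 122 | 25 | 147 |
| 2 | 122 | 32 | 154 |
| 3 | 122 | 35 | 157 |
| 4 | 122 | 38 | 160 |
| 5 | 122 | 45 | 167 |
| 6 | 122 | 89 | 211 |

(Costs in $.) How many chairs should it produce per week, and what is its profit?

q = 5; profit = -$62

Compute π = P·q − TC at each output: q=0: -122; q=1: -126; q=2: -112; q=3: -94; q=4: -76; q=5: -62; q=6: -85.
Profit is maximized at q = 5. AVC there is 45/5 = $9 ≤ P, so producing beats shutting down (which would give -$122).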